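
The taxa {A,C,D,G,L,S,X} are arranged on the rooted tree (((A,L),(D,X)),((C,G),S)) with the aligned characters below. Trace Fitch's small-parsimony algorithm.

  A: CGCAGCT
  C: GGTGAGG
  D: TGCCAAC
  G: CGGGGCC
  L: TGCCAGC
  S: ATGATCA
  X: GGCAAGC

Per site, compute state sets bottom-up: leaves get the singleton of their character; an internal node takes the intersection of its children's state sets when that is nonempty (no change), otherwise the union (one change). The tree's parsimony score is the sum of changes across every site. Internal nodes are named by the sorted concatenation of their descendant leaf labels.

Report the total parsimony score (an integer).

[col 0] AL: children A:{C}, L:{T} ∪→ {C,T}; cost 1
[col 0] DX: children D:{T}, X:{G} ∪→ {G,T}; cost 1
[col 0] ADLX: children AL:{C,T}, DX:{G,T} ∩→ {T}; cost 0
[col 0] CG: children C:{G}, G:{C} ∪→ {C,G}; cost 1
[col 0] CGS: children CG:{C,G}, S:{A} ∪→ {A,C,G}; cost 1
[col 0] ACDGLSX: children ADLX:{T}, CGS:{A,C,G} ∪→ {A,C,G,T}; cost 1
[col 1] AL: children A:{G}, L:{G} ∩→ {G}; cost 0
[col 1] DX: children D:{G}, X:{G} ∩→ {G}; cost 0
[col 1] ADLX: children AL:{G}, DX:{G} ∩→ {G}; cost 0
[col 1] CG: children C:{G}, G:{G} ∩→ {G}; cost 0
[col 1] CGS: children CG:{G}, S:{T} ∪→ {G,T}; cost 1
[col 1] ACDGLSX: children ADLX:{G}, CGS:{G,T} ∩→ {G}; cost 0
[col 2] AL: children A:{C}, L:{C} ∩→ {C}; cost 0
[col 2] DX: children D:{C}, X:{C} ∩→ {C}; cost 0
[col 2] ADLX: children AL:{C}, DX:{C} ∩→ {C}; cost 0
[col 2] CG: children C:{T}, G:{G} ∪→ {G,T}; cost 1
[col 2] CGS: children CG:{G,T}, S:{G} ∩→ {G}; cost 0
[col 2] ACDGLSX: children ADLX:{C}, CGS:{G} ∪→ {C,G}; cost 1
[col 3] AL: children A:{A}, L:{C} ∪→ {A,C}; cost 1
[col 3] DX: children D:{C}, X:{A} ∪→ {A,C}; cost 1
[col 3] ADLX: children AL:{A,C}, DX:{A,C} ∩→ {A,C}; cost 0
[col 3] CG: children C:{G}, G:{G} ∩→ {G}; cost 0
[col 3] CGS: children CG:{G}, S:{A} ∪→ {A,G}; cost 1
[col 3] ACDGLSX: children ADLX:{A,C}, CGS:{A,G} ∩→ {A}; cost 0
[col 4] AL: children A:{G}, L:{A} ∪→ {A,G}; cost 1
[col 4] DX: children D:{A}, X:{A} ∩→ {A}; cost 0
[col 4] ADLX: children AL:{A,G}, DX:{A} ∩→ {A}; cost 0
[col 4] CG: children C:{A}, G:{G} ∪→ {A,G}; cost 1
[col 4] CGS: children CG:{A,G}, S:{T} ∪→ {A,G,T}; cost 1
[col 4] ACDGLSX: children ADLX:{A}, CGS:{A,G,T} ∩→ {A}; cost 0
[col 5] AL: children A:{C}, L:{G} ∪→ {C,G}; cost 1
[col 5] DX: children D:{A}, X:{G} ∪→ {A,G}; cost 1
[col 5] ADLX: children AL:{C,G}, DX:{A,G} ∩→ {G}; cost 0
[col 5] CG: children C:{G}, G:{C} ∪→ {C,G}; cost 1
[col 5] CGS: children CG:{C,G}, S:{C} ∩→ {C}; cost 0
[col 5] ACDGLSX: children ADLX:{G}, CGS:{C} ∪→ {C,G}; cost 1
[col 6] AL: children A:{T}, L:{C} ∪→ {C,T}; cost 1
[col 6] DX: children D:{C}, X:{C} ∩→ {C}; cost 0
[col 6] ADLX: children AL:{C,T}, DX:{C} ∩→ {C}; cost 0
[col 6] CG: children C:{G}, G:{C} ∪→ {C,G}; cost 1
[col 6] CGS: children CG:{C,G}, S:{A} ∪→ {A,C,G}; cost 1
[col 6] ACDGLSX: children ADLX:{C}, CGS:{A,C,G} ∩→ {C}; cost 0
per-site changes: [5, 1, 2, 3, 3, 4, 3]; total = 21

21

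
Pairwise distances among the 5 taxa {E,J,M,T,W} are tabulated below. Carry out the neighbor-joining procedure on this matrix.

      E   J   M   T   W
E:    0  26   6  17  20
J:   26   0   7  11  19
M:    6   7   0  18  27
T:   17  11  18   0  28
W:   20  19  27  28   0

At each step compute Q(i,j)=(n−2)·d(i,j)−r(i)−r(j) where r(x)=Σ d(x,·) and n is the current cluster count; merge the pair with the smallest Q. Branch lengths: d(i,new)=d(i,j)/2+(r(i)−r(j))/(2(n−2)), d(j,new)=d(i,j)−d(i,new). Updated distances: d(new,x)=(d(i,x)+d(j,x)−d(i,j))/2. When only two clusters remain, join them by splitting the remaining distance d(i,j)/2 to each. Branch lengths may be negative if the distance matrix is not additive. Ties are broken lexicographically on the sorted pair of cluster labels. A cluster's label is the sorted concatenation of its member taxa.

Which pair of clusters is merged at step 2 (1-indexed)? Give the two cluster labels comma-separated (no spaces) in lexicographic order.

1. join E+M (d=6, Q=-109) ⇒ EM; edges |E|=29/6, |M|=7/6
  updated: d(EM,J)=27/2, d(EM,T)=29/2, d(EM,W)=41/2
2. join EM+W (d=41/2, Q=-75) ⇒ EMW; edges |EM|=11/2, |W|=15
  updated: d(EMW,J)=6, d(EMW,T)=11
3. join EMW+J (d=6, Q=-28) ⇒ EJMW; edges |EMW|=3, |J|=3
  updated: d(EJMW,T)=8
4. join EJMW+T (d=8) ⇒ EJMTW; edges |EJMW|=4, |T|=4
final tree: ((((E:29/6,M:7/6):11/2,W:15):3,J:3):4,T:4)
total length: 81/2

EM,W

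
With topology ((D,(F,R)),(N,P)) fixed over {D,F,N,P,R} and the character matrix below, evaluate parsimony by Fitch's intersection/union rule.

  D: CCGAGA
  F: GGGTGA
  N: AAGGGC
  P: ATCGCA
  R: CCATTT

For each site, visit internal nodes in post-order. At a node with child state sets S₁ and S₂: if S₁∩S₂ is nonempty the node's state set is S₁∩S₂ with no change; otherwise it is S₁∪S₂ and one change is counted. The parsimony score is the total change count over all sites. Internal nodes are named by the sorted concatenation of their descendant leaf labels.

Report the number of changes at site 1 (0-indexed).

3

FR@0: {G} ∪ {C} = {C,G} (union, +1)
DFR@0: {C} ∩ {C,G} = {C} (intersection, +0)
NP@0: {A} ∩ {A} = {A} (intersection, +0)
DFNPR@0: {C} ∪ {A} = {A,C} (union, +1)
FR@1: {G} ∪ {C} = {C,G} (union, +1)
DFR@1: {C} ∩ {C,G} = {C} (intersection, +0)
NP@1: {A} ∪ {T} = {A,T} (union, +1)
DFNPR@1: {C} ∪ {A,T} = {A,C,T} (union, +1)
FR@2: {G} ∪ {A} = {A,G} (union, +1)
DFR@2: {G} ∩ {A,G} = {G} (intersection, +0)
NP@2: {G} ∪ {C} = {C,G} (union, +1)
DFNPR@2: {G} ∩ {C,G} = {G} (intersection, +0)
FR@3: {T} ∩ {T} = {T} (intersection, +0)
DFR@3: {A} ∪ {T} = {A,T} (union, +1)
NP@3: {G} ∩ {G} = {G} (intersection, +0)
DFNPR@3: {A,T} ∪ {G} = {A,G,T} (union, +1)
FR@4: {G} ∪ {T} = {G,T} (union, +1)
DFR@4: {G} ∩ {G,T} = {G} (intersection, +0)
NP@4: {G} ∪ {C} = {C,G} (union, +1)
DFNPR@4: {G} ∩ {C,G} = {G} (intersection, +0)
FR@5: {A} ∪ {T} = {A,T} (union, +1)
DFR@5: {A} ∩ {A,T} = {A} (intersection, +0)
NP@5: {C} ∪ {A} = {A,C} (union, +1)
DFNPR@5: {A} ∩ {A,C} = {A} (intersection, +0)
per-site changes: [2, 3, 2, 2, 2, 2]; total = 13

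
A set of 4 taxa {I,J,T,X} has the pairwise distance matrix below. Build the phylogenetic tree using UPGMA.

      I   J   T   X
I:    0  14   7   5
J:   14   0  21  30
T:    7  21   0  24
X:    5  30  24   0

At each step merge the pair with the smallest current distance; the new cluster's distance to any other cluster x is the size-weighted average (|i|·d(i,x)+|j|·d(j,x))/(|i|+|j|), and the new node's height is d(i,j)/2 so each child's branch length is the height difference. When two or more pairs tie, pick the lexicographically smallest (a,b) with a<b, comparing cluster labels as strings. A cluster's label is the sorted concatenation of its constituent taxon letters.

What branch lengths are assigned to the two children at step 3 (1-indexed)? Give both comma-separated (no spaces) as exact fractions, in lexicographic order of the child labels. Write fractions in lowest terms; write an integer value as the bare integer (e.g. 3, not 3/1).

37/12,65/6

iteration 1: select I,X (d=5); attach at lengths (5/2, 5/2); label the merged cluster IX
  updated: d(IX,J)=22, d(IX,T)=31/2
iteration 2: select IX,T (d=31/2); attach at lengths (21/4, 31/4); label the merged cluster ITX
  updated: d(ITX,J)=65/3
iteration 3: select ITX,J (d=65/3); attach at lengths (37/12, 65/6); label the merged cluster IJTX
final tree: (((I:5/2,X:5/2):21/4,T:31/4):37/12,J:65/6)
total length: 383/12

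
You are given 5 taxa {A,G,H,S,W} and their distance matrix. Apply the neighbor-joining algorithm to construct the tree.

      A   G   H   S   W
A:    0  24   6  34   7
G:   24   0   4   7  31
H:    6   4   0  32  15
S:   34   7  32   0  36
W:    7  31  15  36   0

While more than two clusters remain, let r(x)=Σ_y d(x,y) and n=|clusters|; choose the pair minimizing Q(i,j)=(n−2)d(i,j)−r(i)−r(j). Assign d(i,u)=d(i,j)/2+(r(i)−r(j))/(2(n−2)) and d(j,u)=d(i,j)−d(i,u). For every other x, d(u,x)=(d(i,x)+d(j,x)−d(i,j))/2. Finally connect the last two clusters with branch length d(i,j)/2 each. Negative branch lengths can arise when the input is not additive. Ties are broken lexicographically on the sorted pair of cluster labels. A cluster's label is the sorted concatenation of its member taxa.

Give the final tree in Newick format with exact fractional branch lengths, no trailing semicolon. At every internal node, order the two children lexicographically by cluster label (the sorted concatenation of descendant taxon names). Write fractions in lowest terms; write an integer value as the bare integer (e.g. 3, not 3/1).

step 1: merge (G,S) at d=7, Q=-154; branch lengths G→-11/3, S→32/3; new cluster GS
  updated: d(A,GS)=51/2, d(GS,H)=29/2, d(GS,W)=30
step 2: merge (A,W) at d=7, Q=-153/2; branch lengths A→1/8, W→55/8; new cluster AW
  updated: d(AW,GS)=97/4, d(AW,H)=7
step 3: merge (AW,GS) at d=97/4, Q=-183/4; branch lengths AW→67/8, GS→127/8; new cluster AGSW
  updated: d(AGSW,H)=-11/8
step 4: merge (AGSW,H) at d=-11/8; branch lengths AGSW→-11/16, H→-11/16; new cluster AGHSW
final tree: (((A:1/8,W:55/8):67/8,(G:-11/3,S:32/3):127/8):-11/16,H:-11/16)
total length: 295/8

(((A:1/8,W:55/8):67/8,(G:-11/3,S:32/3):127/8):-11/16,H:-11/16)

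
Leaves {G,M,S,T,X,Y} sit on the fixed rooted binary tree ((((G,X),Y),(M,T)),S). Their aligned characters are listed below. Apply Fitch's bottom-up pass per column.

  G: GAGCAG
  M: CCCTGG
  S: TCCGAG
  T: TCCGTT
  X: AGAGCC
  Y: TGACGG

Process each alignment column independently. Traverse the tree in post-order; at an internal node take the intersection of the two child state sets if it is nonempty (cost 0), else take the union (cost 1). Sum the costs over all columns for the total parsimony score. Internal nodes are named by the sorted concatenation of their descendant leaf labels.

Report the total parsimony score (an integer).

site 0, node GX: G={G} ∪ X={A} → {A,G} (+1)
site 0, node GXY: GX={A,G} ∪ Y={T} → {A,G,T} (+1)
site 0, node MT: M={C} ∪ T={T} → {C,T} (+1)
site 0, node GMTXY: GXY={A,G,T} ∩ MT={C,T} → {T} (+0)
site 0, node GMSTXY: GMTXY={T} ∩ S={T} → {T} (+0)
site 1, node GX: G={A} ∪ X={G} → {A,G} (+1)
site 1, node GXY: GX={A,G} ∩ Y={G} → {G} (+0)
site 1, node MT: M={C} ∩ T={C} → {C} (+0)
site 1, node GMTXY: GXY={G} ∪ MT={C} → {C,G} (+1)
site 1, node GMSTXY: GMTXY={C,G} ∩ S={C} → {C} (+0)
site 2, node GX: G={G} ∪ X={A} → {A,G} (+1)
site 2, node GXY: GX={A,G} ∩ Y={A} → {A} (+0)
site 2, node MT: M={C} ∩ T={C} → {C} (+0)
site 2, node GMTXY: GXY={A} ∪ MT={C} → {A,C} (+1)
site 2, node GMSTXY: GMTXY={A,C} ∩ S={C} → {C} (+0)
site 3, node GX: G={C} ∪ X={G} → {C,G} (+1)
site 3, node GXY: GX={C,G} ∩ Y={C} → {C} (+0)
site 3, node MT: M={T} ∪ T={G} → {G,T} (+1)
site 3, node GMTXY: GXY={C} ∪ MT={G,T} → {C,G,T} (+1)
site 3, node GMSTXY: GMTXY={C,G,T} ∩ S={G} → {G} (+0)
site 4, node GX: G={A} ∪ X={C} → {A,C} (+1)
site 4, node GXY: GX={A,C} ∪ Y={G} → {A,C,G} (+1)
site 4, node MT: M={G} ∪ T={T} → {G,T} (+1)
site 4, node GMTXY: GXY={A,C,G} ∩ MT={G,T} → {G} (+0)
site 4, node GMSTXY: GMTXY={G} ∪ S={A} → {A,G} (+1)
site 5, node GX: G={G} ∪ X={C} → {C,G} (+1)
site 5, node GXY: GX={C,G} ∩ Y={G} → {G} (+0)
site 5, node MT: M={G} ∪ T={T} → {G,T} (+1)
site 5, node GMTXY: GXY={G} ∩ MT={G,T} → {G} (+0)
site 5, node GMSTXY: GMTXY={G} ∩ S={G} → {G} (+0)
per-site changes: [3, 2, 2, 3, 4, 2]; total = 16

16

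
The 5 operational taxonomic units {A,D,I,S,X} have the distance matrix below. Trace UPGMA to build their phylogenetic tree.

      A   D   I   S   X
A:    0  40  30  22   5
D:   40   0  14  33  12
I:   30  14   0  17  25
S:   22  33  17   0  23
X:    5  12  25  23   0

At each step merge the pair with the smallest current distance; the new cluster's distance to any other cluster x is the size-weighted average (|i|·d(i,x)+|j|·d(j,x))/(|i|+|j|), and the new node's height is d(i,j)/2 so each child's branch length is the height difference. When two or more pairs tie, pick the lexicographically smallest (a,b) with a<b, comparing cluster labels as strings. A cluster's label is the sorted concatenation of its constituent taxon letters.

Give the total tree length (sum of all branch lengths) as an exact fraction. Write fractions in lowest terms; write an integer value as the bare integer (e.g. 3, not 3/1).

563/12

iteration 1: select A,X (d=5); attach at lengths (5/2, 5/2); label the merged cluster AX
  updated: d(AX,D)=26, d(AX,I)=55/2, d(AX,S)=45/2
iteration 2: select D,I (d=14); attach at lengths (7, 7); label the merged cluster DI
  updated: d(AX,DI)=107/4, d(DI,S)=25
iteration 3: select AX,S (d=45/2); attach at lengths (35/4, 45/4); label the merged cluster ASX
  updated: d(ASX,DI)=157/6
iteration 4: select ASX,DI (d=157/6); attach at lengths (11/6, 73/12); label the merged cluster ADISX
final tree: (((A:5/2,X:5/2):35/4,S:45/4):11/6,(D:7,I:7):73/12)
total length: 563/12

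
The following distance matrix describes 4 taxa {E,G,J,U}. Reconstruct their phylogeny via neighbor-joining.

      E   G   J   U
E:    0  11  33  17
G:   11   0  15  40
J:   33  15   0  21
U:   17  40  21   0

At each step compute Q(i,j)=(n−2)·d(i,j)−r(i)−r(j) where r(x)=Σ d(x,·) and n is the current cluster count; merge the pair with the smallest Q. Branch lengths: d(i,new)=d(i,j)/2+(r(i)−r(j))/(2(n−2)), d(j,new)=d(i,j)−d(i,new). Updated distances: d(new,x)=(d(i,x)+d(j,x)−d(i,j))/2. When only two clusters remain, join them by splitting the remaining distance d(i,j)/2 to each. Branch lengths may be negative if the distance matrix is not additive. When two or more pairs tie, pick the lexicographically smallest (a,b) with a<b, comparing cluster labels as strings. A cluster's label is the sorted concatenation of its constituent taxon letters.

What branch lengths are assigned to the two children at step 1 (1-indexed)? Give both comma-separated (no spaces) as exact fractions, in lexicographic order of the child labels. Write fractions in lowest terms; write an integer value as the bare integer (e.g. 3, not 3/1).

17/4,27/4

1. join E+G (d=11, Q=-105) ⇒ EG; edges |E|=17/4, |G|=27/4
  updated: d(EG,J)=37/2, d(EG,U)=23
2. join EG+J (d=37/2, Q=-125/2) ⇒ EGJ; edges |EG|=41/4, |J|=33/4
  updated: d(EGJ,U)=51/4
3. join EGJ+U (d=51/4) ⇒ EGJU; edges |EGJ|=51/8, |U|=51/8
final tree: (((E:17/4,G:27/4):41/4,J:33/4):51/8,U:51/8)
total length: 169/4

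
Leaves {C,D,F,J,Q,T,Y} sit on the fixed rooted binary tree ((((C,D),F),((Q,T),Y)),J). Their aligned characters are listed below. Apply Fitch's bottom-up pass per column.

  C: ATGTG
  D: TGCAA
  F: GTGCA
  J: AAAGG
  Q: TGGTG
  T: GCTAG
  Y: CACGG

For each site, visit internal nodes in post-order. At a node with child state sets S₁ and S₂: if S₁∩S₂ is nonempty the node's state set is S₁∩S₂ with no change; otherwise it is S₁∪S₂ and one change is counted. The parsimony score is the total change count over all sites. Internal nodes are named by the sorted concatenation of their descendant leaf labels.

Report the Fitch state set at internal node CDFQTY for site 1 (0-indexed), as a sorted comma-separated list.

A,C,G,T

[col 0] CD: children C:{A}, D:{T} ∪→ {A,T}; cost 1
[col 0] CDF: children CD:{A,T}, F:{G} ∪→ {A,G,T}; cost 1
[col 0] QT: children Q:{T}, T:{G} ∪→ {G,T}; cost 1
[col 0] QTY: children QT:{G,T}, Y:{C} ∪→ {C,G,T}; cost 1
[col 0] CDFQTY: children CDF:{A,G,T}, QTY:{C,G,T} ∩→ {G,T}; cost 0
[col 0] CDFJQTY: children CDFQTY:{G,T}, J:{A} ∪→ {A,G,T}; cost 1
[col 1] CD: children C:{T}, D:{G} ∪→ {G,T}; cost 1
[col 1] CDF: children CD:{G,T}, F:{T} ∩→ {T}; cost 0
[col 1] QT: children Q:{G}, T:{C} ∪→ {C,G}; cost 1
[col 1] QTY: children QT:{C,G}, Y:{A} ∪→ {A,C,G}; cost 1
[col 1] CDFQTY: children CDF:{T}, QTY:{A,C,G} ∪→ {A,C,G,T}; cost 1
[col 1] CDFJQTY: children CDFQTY:{A,C,G,T}, J:{A} ∩→ {A}; cost 0
[col 2] CD: children C:{G}, D:{C} ∪→ {C,G}; cost 1
[col 2] CDF: children CD:{C,G}, F:{G} ∩→ {G}; cost 0
[col 2] QT: children Q:{G}, T:{T} ∪→ {G,T}; cost 1
[col 2] QTY: children QT:{G,T}, Y:{C} ∪→ {C,G,T}; cost 1
[col 2] CDFQTY: children CDF:{G}, QTY:{C,G,T} ∩→ {G}; cost 0
[col 2] CDFJQTY: children CDFQTY:{G}, J:{A} ∪→ {A,G}; cost 1
[col 3] CD: children C:{T}, D:{A} ∪→ {A,T}; cost 1
[col 3] CDF: children CD:{A,T}, F:{C} ∪→ {A,C,T}; cost 1
[col 3] QT: children Q:{T}, T:{A} ∪→ {A,T}; cost 1
[col 3] QTY: children QT:{A,T}, Y:{G} ∪→ {A,G,T}; cost 1
[col 3] CDFQTY: children CDF:{A,C,T}, QTY:{A,G,T} ∩→ {A,T}; cost 0
[col 3] CDFJQTY: children CDFQTY:{A,T}, J:{G} ∪→ {A,G,T}; cost 1
[col 4] CD: children C:{G}, D:{A} ∪→ {A,G}; cost 1
[col 4] CDF: children CD:{A,G}, F:{A} ∩→ {A}; cost 0
[col 4] QT: children Q:{G}, T:{G} ∩→ {G}; cost 0
[col 4] QTY: children QT:{G}, Y:{G} ∩→ {G}; cost 0
[col 4] CDFQTY: children CDF:{A}, QTY:{G} ∪→ {A,G}; cost 1
[col 4] CDFJQTY: children CDFQTY:{A,G}, J:{G} ∩→ {G}; cost 0
per-site changes: [5, 4, 4, 5, 2]; total = 20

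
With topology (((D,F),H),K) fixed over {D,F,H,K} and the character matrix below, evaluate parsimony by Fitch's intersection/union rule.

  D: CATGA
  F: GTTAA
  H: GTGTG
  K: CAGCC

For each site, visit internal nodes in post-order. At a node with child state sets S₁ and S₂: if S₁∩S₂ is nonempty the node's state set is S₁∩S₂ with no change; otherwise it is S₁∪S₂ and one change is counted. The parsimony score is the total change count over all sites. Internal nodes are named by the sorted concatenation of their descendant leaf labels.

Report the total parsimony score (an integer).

10

[col 0] DF: children D:{C}, F:{G} ∪→ {C,G}; cost 1
[col 0] DFH: children DF:{C,G}, H:{G} ∩→ {G}; cost 0
[col 0] DFHK: children DFH:{G}, K:{C} ∪→ {C,G}; cost 1
[col 1] DF: children D:{A}, F:{T} ∪→ {A,T}; cost 1
[col 1] DFH: children DF:{A,T}, H:{T} ∩→ {T}; cost 0
[col 1] DFHK: children DFH:{T}, K:{A} ∪→ {A,T}; cost 1
[col 2] DF: children D:{T}, F:{T} ∩→ {T}; cost 0
[col 2] DFH: children DF:{T}, H:{G} ∪→ {G,T}; cost 1
[col 2] DFHK: children DFH:{G,T}, K:{G} ∩→ {G}; cost 0
[col 3] DF: children D:{G}, F:{A} ∪→ {A,G}; cost 1
[col 3] DFH: children DF:{A,G}, H:{T} ∪→ {A,G,T}; cost 1
[col 3] DFHK: children DFH:{A,G,T}, K:{C} ∪→ {A,C,G,T}; cost 1
[col 4] DF: children D:{A}, F:{A} ∩→ {A}; cost 0
[col 4] DFH: children DF:{A}, H:{G} ∪→ {A,G}; cost 1
[col 4] DFHK: children DFH:{A,G}, K:{C} ∪→ {A,C,G}; cost 1
per-site changes: [2, 2, 1, 3, 2]; total = 10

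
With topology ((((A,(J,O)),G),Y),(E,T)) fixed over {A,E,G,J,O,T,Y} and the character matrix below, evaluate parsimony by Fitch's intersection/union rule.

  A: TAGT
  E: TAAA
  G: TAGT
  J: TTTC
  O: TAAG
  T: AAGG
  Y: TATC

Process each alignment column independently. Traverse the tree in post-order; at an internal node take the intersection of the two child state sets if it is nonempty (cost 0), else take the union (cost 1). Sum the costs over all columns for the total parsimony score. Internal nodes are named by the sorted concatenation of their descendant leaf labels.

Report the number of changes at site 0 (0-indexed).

[col 0] JO: children J:{T}, O:{T} ∩→ {T}; cost 0
[col 0] AJO: children A:{T}, JO:{T} ∩→ {T}; cost 0
[col 0] AGJO: children AJO:{T}, G:{T} ∩→ {T}; cost 0
[col 0] AGJOY: children AGJO:{T}, Y:{T} ∩→ {T}; cost 0
[col 0] ET: children E:{T}, T:{A} ∪→ {A,T}; cost 1
[col 0] AEGJOTY: children AGJOY:{T}, ET:{A,T} ∩→ {T}; cost 0
[col 1] JO: children J:{T}, O:{A} ∪→ {A,T}; cost 1
[col 1] AJO: children A:{A}, JO:{A,T} ∩→ {A}; cost 0
[col 1] AGJO: children AJO:{A}, G:{A} ∩→ {A}; cost 0
[col 1] AGJOY: children AGJO:{A}, Y:{A} ∩→ {A}; cost 0
[col 1] ET: children E:{A}, T:{A} ∩→ {A}; cost 0
[col 1] AEGJOTY: children AGJOY:{A}, ET:{A} ∩→ {A}; cost 0
[col 2] JO: children J:{T}, O:{A} ∪→ {A,T}; cost 1
[col 2] AJO: children A:{G}, JO:{A,T} ∪→ {A,G,T}; cost 1
[col 2] AGJO: children AJO:{A,G,T}, G:{G} ∩→ {G}; cost 0
[col 2] AGJOY: children AGJO:{G}, Y:{T} ∪→ {G,T}; cost 1
[col 2] ET: children E:{A}, T:{G} ∪→ {A,G}; cost 1
[col 2] AEGJOTY: children AGJOY:{G,T}, ET:{A,G} ∩→ {G}; cost 0
[col 3] JO: children J:{C}, O:{G} ∪→ {C,G}; cost 1
[col 3] AJO: children A:{T}, JO:{C,G} ∪→ {C,G,T}; cost 1
[col 3] AGJO: children AJO:{C,G,T}, G:{T} ∩→ {T}; cost 0
[col 3] AGJOY: children AGJO:{T}, Y:{C} ∪→ {C,T}; cost 1
[col 3] ET: children E:{A}, T:{G} ∪→ {A,G}; cost 1
[col 3] AEGJOTY: children AGJOY:{C,T}, ET:{A,G} ∪→ {A,C,G,T}; cost 1
per-site changes: [1, 1, 4, 5]; total = 11

1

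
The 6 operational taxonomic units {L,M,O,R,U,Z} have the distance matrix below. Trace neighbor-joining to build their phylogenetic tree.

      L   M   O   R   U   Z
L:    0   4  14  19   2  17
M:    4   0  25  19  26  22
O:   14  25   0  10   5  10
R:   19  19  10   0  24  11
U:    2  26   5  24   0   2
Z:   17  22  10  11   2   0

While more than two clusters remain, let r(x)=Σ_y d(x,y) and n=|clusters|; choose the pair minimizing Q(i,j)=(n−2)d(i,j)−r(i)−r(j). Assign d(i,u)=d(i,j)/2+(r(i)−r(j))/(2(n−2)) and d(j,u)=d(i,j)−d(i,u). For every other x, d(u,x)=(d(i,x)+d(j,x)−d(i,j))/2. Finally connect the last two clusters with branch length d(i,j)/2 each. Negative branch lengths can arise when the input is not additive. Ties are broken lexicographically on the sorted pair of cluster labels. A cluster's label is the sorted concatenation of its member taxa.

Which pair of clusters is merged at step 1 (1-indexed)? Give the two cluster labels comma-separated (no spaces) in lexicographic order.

L,M

iteration 1: select L,M (d=4, Q=-136); attach at lengths (-3, 7); label the merged cluster LM
  updated: d(LM,O)=35/2, d(LM,R)=17, d(LM,U)=12, d(LM,Z)=35/2
iteration 2: select U,Z (d=2, Q=-155/2); attach at lengths (17/12, 7/12); label the merged cluster UZ
  updated: d(LM,UZ)=55/4, d(O,UZ)=13/2, d(R,UZ)=33/2
iteration 3: select LM,R (d=17, Q=-231/4); attach at lengths (155/16, 117/16); label the merged cluster LMR
  updated: d(LMR,O)=21/4, d(LMR,UZ)=53/8
iteration 4: select LMR,O (d=21/4, Q=-147/8); attach at lengths (43/16, 41/16); label the merged cluster LMOR
  updated: d(LMOR,UZ)=63/16
iteration 5: select LMOR,UZ (d=63/16); attach at lengths (63/32, 63/32); label the merged cluster LMORUZ
final tree: ((((L:-3,M:7):155/16,R:117/16):43/16,O:41/16):63/32,(U:17/12,Z:7/12):63/32)
total length: 515/16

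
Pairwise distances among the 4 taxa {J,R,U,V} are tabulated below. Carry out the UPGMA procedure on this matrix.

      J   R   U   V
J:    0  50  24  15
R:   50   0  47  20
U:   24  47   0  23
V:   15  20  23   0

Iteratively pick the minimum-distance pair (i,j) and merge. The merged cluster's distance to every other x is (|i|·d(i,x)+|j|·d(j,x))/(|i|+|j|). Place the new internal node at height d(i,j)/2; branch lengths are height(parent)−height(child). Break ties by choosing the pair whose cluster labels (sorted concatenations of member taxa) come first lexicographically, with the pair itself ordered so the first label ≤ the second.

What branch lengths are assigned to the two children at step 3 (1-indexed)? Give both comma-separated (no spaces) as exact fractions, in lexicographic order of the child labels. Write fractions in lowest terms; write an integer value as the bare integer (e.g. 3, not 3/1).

31/4,39/2

1. join J+V (d=15) ⇒ JV; edges |J|=15/2, |V|=15/2
  updated: d(JV,R)=35, d(JV,U)=47/2
2. join JV+U (d=47/2) ⇒ JUV; edges |JV|=17/4, |U|=47/4
  updated: d(JUV,R)=39
3. join JUV+R (d=39) ⇒ JRUV; edges |JUV|=31/4, |R|=39/2
final tree: (((J:15/2,V:15/2):17/4,U:47/4):31/4,R:39/2)
total length: 233/4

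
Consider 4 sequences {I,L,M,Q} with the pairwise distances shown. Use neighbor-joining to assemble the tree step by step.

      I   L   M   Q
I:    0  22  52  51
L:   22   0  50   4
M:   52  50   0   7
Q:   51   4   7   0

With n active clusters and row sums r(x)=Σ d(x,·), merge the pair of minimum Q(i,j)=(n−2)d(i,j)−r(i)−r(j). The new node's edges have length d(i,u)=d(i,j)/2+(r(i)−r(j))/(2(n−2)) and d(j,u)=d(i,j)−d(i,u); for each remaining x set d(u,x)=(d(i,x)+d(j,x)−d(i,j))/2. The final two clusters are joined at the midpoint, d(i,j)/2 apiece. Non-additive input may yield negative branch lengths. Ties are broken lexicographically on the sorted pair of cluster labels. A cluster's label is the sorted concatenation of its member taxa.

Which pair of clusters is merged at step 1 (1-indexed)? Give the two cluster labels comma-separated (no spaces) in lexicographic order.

I,L

1. join I+L (d=22, Q=-157) ⇒ IL; edges |I|=93/4, |L|=-5/4
  updated: d(IL,M)=40, d(IL,Q)=33/2
2. join IL+M (d=40, Q=-127/2) ⇒ ILM; edges |IL|=99/4, |M|=61/4
  updated: d(ILM,Q)=-33/4
3. join ILM+Q (d=-33/4) ⇒ ILMQ; edges |ILM|=-33/8, |Q|=-33/8
final tree: (((I:93/4,L:-5/4):99/4,M:61/4):-33/8,Q:-33/8)
total length: 215/4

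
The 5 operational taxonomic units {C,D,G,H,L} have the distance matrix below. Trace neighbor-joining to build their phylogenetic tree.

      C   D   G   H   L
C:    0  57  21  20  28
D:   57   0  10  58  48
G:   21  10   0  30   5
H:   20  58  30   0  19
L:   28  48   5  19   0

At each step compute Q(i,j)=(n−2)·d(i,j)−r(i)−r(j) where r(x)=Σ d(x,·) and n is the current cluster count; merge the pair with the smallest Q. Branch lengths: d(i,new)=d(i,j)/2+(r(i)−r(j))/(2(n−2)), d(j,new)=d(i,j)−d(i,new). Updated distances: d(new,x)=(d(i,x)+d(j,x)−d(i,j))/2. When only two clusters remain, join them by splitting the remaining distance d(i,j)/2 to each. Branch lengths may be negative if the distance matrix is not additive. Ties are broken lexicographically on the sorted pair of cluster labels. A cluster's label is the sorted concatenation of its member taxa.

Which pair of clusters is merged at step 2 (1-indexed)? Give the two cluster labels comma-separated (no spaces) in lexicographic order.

1. join D+G (d=10, Q=-209) ⇒ DG; edges |D|=137/6, |G|=-77/6
  updated: d(C,DG)=34, d(DG,H)=39, d(DG,L)=43/2
2. join C+H (d=20, Q=-120) ⇒ CH; edges |C|=11, |H|=9
  updated: d(CH,DG)=53/2, d(CH,L)=27/2
3. join CH+DG (d=53/2, Q=-123/2) ⇒ CDGH; edges |CH|=37/4, |DG|=69/4
  updated: d(CDGH,L)=17/4
4. join CDGH+L (d=17/4) ⇒ CDGHL; edges |CDGH|=17/8, |L|=17/8
final tree: (((C:11,H:9):37/4,(D:137/6,G:-77/6):69/4):17/8,L:17/8)
total length: 243/4

C,H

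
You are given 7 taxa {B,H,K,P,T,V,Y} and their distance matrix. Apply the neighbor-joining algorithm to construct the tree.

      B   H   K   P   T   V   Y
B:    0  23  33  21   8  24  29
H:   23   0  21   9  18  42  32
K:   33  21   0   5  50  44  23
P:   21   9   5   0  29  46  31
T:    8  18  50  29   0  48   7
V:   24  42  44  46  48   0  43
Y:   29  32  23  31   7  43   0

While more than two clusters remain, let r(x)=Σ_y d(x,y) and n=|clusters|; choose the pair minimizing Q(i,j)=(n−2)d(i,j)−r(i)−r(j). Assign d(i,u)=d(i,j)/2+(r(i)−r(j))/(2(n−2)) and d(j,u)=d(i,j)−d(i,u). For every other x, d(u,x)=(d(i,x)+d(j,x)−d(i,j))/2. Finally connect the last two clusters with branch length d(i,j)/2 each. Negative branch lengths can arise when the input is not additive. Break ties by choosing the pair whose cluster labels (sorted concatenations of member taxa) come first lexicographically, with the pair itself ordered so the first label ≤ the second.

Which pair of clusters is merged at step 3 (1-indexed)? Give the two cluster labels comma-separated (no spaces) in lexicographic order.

iteration 1: select K,P (d=5, Q=-292); attach at lengths (6, -1); label the merged cluster KP
  updated: d(B,KP)=49/2, d(H,KP)=25/2, d(KP,T)=37, d(KP,V)=85/2, d(KP,Y)=49/2
iteration 2: select T,Y (d=7, Q=-451/2); attach at lengths (21/16, 91/16); label the merged cluster TY
  updated: d(B,TY)=15, d(H,TY)=43/2, d(KP,TY)=109/4, d(TY,V)=42
iteration 3: select H,KP (d=25/2, Q=-673/4); attach at lengths (119/24, 181/24); label the merged cluster HKP
  updated: d(B,HKP)=35/2, d(HKP,TY)=145/8, d(HKP,V)=36
iteration 4: select B,V (d=24, Q=-221/2); attach at lengths (5/8, 187/8); label the merged cluster BV
  updated: d(BV,HKP)=59/4, d(BV,TY)=33/2
iteration 5: select BV,HKP (d=59/4, Q=-395/8); attach at lengths (105/16, 131/16); label the merged cluster BHKPV
  updated: d(BHKPV,TY)=159/16
iteration 6: select BHKPV,TY (d=159/16); attach at lengths (159/32, 159/32); label the merged cluster BHKPTVY
final tree: (((B:5/8,V:187/8):105/16,(H:119/24,(K:6,P:-1):181/24):131/16):159/32,(T:21/16,Y:91/16):159/32)
total length: 1171/16

H,KP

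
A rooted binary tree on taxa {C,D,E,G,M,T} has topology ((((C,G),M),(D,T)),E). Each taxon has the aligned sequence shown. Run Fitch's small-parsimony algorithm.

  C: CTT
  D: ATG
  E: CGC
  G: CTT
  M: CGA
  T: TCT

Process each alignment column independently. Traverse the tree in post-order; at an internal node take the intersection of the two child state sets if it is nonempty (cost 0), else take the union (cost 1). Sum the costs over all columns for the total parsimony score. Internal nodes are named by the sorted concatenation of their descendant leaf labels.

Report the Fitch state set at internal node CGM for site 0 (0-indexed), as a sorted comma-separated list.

C

[col 0] CG: children C:{C}, G:{C} ∩→ {C}; cost 0
[col 0] CGM: children CG:{C}, M:{C} ∩→ {C}; cost 0
[col 0] DT: children D:{A}, T:{T} ∪→ {A,T}; cost 1
[col 0] CDGMT: children CGM:{C}, DT:{A,T} ∪→ {A,C,T}; cost 1
[col 0] CDEGMT: children CDGMT:{A,C,T}, E:{C} ∩→ {C}; cost 0
[col 1] CG: children C:{T}, G:{T} ∩→ {T}; cost 0
[col 1] CGM: children CG:{T}, M:{G} ∪→ {G,T}; cost 1
[col 1] DT: children D:{T}, T:{C} ∪→ {C,T}; cost 1
[col 1] CDGMT: children CGM:{G,T}, DT:{C,T} ∩→ {T}; cost 0
[col 1] CDEGMT: children CDGMT:{T}, E:{G} ∪→ {G,T}; cost 1
[col 2] CG: children C:{T}, G:{T} ∩→ {T}; cost 0
[col 2] CGM: children CG:{T}, M:{A} ∪→ {A,T}; cost 1
[col 2] DT: children D:{G}, T:{T} ∪→ {G,T}; cost 1
[col 2] CDGMT: children CGM:{A,T}, DT:{G,T} ∩→ {T}; cost 0
[col 2] CDEGMT: children CDGMT:{T}, E:{C} ∪→ {C,T}; cost 1
per-site changes: [2, 3, 3]; total = 8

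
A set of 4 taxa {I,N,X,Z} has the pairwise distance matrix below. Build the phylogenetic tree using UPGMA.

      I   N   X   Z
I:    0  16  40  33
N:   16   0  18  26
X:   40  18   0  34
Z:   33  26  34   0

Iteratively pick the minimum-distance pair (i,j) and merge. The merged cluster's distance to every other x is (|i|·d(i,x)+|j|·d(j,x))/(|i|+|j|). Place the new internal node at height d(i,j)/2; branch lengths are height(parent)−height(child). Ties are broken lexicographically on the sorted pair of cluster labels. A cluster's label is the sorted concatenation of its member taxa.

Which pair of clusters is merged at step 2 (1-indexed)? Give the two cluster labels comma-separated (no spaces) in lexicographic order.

1. join I+N (d=16) ⇒ IN; edges |I|=8, |N|=8
  updated: d(IN,X)=29, d(IN,Z)=59/2
2. join IN+X (d=29) ⇒ INX; edges |IN|=13/2, |X|=29/2
  updated: d(INX,Z)=31
3. join INX+Z (d=31) ⇒ INXZ; edges |INX|=1, |Z|=31/2
final tree: (((I:8,N:8):13/2,X:29/2):1,Z:31/2)
total length: 107/2

IN,X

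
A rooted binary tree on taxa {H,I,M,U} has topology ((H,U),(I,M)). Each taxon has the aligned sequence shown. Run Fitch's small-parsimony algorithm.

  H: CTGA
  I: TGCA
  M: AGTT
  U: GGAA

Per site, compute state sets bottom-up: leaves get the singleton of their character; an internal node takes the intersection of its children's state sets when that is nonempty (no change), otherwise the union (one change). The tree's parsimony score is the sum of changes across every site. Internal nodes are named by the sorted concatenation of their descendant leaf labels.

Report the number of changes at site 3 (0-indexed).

HU@0: {C} ∪ {G} = {C,G} (union, +1)
IM@0: {T} ∪ {A} = {A,T} (union, +1)
HIMU@0: {C,G} ∪ {A,T} = {A,C,G,T} (union, +1)
HU@1: {T} ∪ {G} = {G,T} (union, +1)
IM@1: {G} ∩ {G} = {G} (intersection, +0)
HIMU@1: {G,T} ∩ {G} = {G} (intersection, +0)
HU@2: {G} ∪ {A} = {A,G} (union, +1)
IM@2: {C} ∪ {T} = {C,T} (union, +1)
HIMU@2: {A,G} ∪ {C,T} = {A,C,G,T} (union, +1)
HU@3: {A} ∩ {A} = {A} (intersection, +0)
IM@3: {A} ∪ {T} = {A,T} (union, +1)
HIMU@3: {A} ∩ {A,T} = {A} (intersection, +0)
per-site changes: [3, 1, 3, 1]; total = 8

1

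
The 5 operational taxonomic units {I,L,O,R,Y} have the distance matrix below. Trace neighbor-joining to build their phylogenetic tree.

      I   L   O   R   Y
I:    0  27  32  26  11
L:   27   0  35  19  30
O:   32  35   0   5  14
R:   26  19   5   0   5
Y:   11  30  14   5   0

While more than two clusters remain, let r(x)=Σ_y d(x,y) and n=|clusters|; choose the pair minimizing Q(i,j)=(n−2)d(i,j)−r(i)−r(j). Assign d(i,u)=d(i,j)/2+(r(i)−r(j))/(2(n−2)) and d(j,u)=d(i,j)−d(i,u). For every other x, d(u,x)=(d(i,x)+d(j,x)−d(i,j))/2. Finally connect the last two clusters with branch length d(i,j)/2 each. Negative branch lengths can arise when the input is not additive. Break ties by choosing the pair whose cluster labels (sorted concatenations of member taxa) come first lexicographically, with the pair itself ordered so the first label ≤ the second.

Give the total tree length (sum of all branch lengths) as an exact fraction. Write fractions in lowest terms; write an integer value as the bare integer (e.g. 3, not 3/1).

45

1. join I+L (d=27, Q=-126) ⇒ IL; edges |I|=11, |L|=16
  updated: d(IL,O)=20, d(IL,R)=9, d(IL,Y)=7
2. join IL+Y (d=7, Q=-48) ⇒ ILY; edges |IL|=6, |Y|=1
  updated: d(ILY,O)=27/2, d(ILY,R)=7/2
3. join ILY+O (d=27/2, Q=-22) ⇒ ILOY; edges |ILY|=6, |O|=15/2
  updated: d(ILOY,R)=-5/2
4. join ILOY+R (d=-5/2) ⇒ ILORY; edges |ILOY|=-5/4, |R|=-5/4
final tree: ((((I:11,L:16):6,Y:1):6,O:15/2):-5/4,R:-5/4)
total length: 45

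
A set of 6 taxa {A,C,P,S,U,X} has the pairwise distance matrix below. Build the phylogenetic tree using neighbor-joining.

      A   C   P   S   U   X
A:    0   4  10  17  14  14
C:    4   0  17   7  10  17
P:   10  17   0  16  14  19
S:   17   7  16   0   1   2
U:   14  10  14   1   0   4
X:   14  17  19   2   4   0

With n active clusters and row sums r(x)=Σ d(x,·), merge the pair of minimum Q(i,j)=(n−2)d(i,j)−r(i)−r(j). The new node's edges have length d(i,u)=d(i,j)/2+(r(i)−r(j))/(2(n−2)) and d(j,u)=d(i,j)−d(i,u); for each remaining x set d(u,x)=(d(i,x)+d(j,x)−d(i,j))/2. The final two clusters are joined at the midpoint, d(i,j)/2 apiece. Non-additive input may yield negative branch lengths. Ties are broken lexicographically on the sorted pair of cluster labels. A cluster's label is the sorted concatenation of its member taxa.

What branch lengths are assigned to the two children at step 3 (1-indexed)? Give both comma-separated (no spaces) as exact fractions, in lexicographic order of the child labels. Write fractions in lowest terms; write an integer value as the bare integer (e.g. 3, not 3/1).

step 1: merge (A,C) at d=4, Q=-98; branch lengths A→5/2, C→3/2; new cluster AC
  updated: d(AC,P)=23/2, d(AC,S)=10, d(AC,U)=10, d(AC,X)=27/2
step 2: merge (AC,P) at d=23/2, Q=-71; branch lengths AC→19/6, P→25/3; new cluster ACP
  updated: d(ACP,S)=29/4, d(ACP,U)=25/4, d(ACP,X)=21/2
step 3: merge (ACP,U) at d=25/4, Q=-91/4; branch lengths ACP→101/16, U→-1/16; new cluster ACPU
  updated: d(ACPU,S)=1, d(ACPU,X)=33/8
step 4: merge (ACPU,S) at d=1, Q=-57/8; branch lengths ACPU→25/16, S→-9/16; new cluster ACPSU
  updated: d(ACPSU,X)=41/16
step 5: merge (ACPSU,X) at d=41/16; branch lengths ACPSU→41/32, X→41/32; new cluster ACPSUX
final tree: (((((A:5/2,C:3/2):19/6,P:25/3):101/16,U:-1/16):25/16,S:-9/16):41/32,X:41/32)
total length: 405/16

101/16,-1/16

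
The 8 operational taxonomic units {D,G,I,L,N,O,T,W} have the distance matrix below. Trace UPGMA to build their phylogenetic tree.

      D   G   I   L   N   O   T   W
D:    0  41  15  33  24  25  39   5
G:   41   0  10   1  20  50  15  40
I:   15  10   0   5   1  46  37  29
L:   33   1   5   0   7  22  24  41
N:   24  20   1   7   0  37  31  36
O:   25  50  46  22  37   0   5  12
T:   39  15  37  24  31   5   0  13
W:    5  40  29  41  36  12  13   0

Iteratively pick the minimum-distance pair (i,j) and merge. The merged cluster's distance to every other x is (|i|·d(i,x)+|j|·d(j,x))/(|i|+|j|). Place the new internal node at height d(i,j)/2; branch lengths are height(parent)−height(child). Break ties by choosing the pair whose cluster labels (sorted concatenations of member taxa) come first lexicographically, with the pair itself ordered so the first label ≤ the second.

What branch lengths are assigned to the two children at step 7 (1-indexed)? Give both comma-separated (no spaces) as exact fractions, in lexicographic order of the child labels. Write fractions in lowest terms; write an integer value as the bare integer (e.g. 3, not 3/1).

165/32,353/32

step 1: merge (G,L) at d=1; branch lengths G→1/2, L→1/2; new cluster GL
  updated: d(D,GL)=37, d(GL,I)=15/2, d(GL,N)=27/2, d(GL,O)=36, d(GL,T)=39/2, d(GL,W)=81/2
step 2: merge (I,N) at d=1; branch lengths I→1/2, N→1/2; new cluster IN
  updated: d(D,IN)=39/2, d(GL,IN)=21/2, d(IN,O)=83/2, d(IN,T)=34, d(IN,W)=65/2
step 3: merge (D,W) at d=5; branch lengths D→5/2, W→5/2; new cluster DW
  updated: d(DW,GL)=155/4, d(DW,IN)=26, d(DW,O)=37/2, d(DW,T)=26
step 4: merge (O,T) at d=5; branch lengths O→5/2, T→5/2; new cluster OT
  updated: d(DW,OT)=89/4, d(GL,OT)=111/4, d(IN,OT)=151/4
step 5: merge (GL,IN) at d=21/2; branch lengths GL→19/4, IN→19/4; new cluster GILN
  updated: d(DW,GILN)=259/8, d(GILN,OT)=131/4
step 6: merge (DW,OT) at d=89/4; branch lengths DW→69/8, OT→69/8; new cluster DOTW
  updated: d(DOTW,GILN)=521/16
step 7: merge (DOTW,GILN) at d=521/16; branch lengths DOTW→165/32, GILN→353/32; new cluster DGILNOTW
final tree: (((D:5/2,W:5/2):69/8,(O:5/2,T:5/2):69/8):165/32,((G:1/2,L:1/2):19/4,(I:1/2,N:1/2):19/4):353/32)
total length: 879/16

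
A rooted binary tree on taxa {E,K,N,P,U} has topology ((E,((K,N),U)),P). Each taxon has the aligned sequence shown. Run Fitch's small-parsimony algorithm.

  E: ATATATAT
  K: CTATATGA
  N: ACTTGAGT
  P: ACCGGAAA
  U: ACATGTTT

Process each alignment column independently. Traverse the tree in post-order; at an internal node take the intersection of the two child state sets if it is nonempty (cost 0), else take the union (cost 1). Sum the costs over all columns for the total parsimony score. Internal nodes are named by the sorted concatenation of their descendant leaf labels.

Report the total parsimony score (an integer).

14

site 0, node KN: K={C} ∪ N={A} → {A,C} (+1)
site 0, node KNU: KN={A,C} ∩ U={A} → {A} (+0)
site 0, node EKNU: E={A} ∩ KNU={A} → {A} (+0)
site 0, node EKNPU: EKNU={A} ∩ P={A} → {A} (+0)
site 1, node KN: K={T} ∪ N={C} → {C,T} (+1)
site 1, node KNU: KN={C,T} ∩ U={C} → {C} (+0)
site 1, node EKNU: E={T} ∪ KNU={C} → {C,T} (+1)
site 1, node EKNPU: EKNU={C,T} ∩ P={C} → {C} (+0)
site 2, node KN: K={A} ∪ N={T} → {A,T} (+1)
site 2, node KNU: KN={A,T} ∩ U={A} → {A} (+0)
site 2, node EKNU: E={A} ∩ KNU={A} → {A} (+0)
site 2, node EKNPU: EKNU={A} ∪ P={C} → {A,C} (+1)
site 3, node KN: K={T} ∩ N={T} → {T} (+0)
site 3, node KNU: KN={T} ∩ U={T} → {T} (+0)
site 3, node EKNU: E={T} ∩ KNU={T} → {T} (+0)
site 3, node EKNPU: EKNU={T} ∪ P={G} → {G,T} (+1)
site 4, node KN: K={A} ∪ N={G} → {A,G} (+1)
site 4, node KNU: KN={A,G} ∩ U={G} → {G} (+0)
site 4, node EKNU: E={A} ∪ KNU={G} → {A,G} (+1)
site 4, node EKNPU: EKNU={A,G} ∩ P={G} → {G} (+0)
site 5, node KN: K={T} ∪ N={A} → {A,T} (+1)
site 5, node KNU: KN={A,T} ∩ U={T} → {T} (+0)
site 5, node EKNU: E={T} ∩ KNU={T} → {T} (+0)
site 5, node EKNPU: EKNU={T} ∪ P={A} → {A,T} (+1)
site 6, node KN: K={G} ∩ N={G} → {G} (+0)
site 6, node KNU: KN={G} ∪ U={T} → {G,T} (+1)
site 6, node EKNU: E={A} ∪ KNU={G,T} → {A,G,T} (+1)
site 6, node EKNPU: EKNU={A,G,T} ∩ P={A} → {A} (+0)
site 7, node KN: K={A} ∪ N={T} → {A,T} (+1)
site 7, node KNU: KN={A,T} ∩ U={T} → {T} (+0)
site 7, node EKNU: E={T} ∩ KNU={T} → {T} (+0)
site 7, node EKNPU: EKNU={T} ∪ P={A} → {A,T} (+1)
per-site changes: [1, 2, 2, 1, 2, 2, 2, 2]; total = 14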